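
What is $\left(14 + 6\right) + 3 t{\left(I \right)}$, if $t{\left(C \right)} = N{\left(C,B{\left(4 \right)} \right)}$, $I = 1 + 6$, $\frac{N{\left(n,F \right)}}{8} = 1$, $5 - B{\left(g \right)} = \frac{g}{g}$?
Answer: $44$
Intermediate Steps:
$B{\left(g \right)} = 4$ ($B{\left(g \right)} = 5 - \frac{g}{g} = 5 - 1 = 4$)
$N{\left(n,F \right)} = 8$ ($N{\left(n,F \right)} = 8 \cdot 1 = 8$)
$I = 7$
$t{\left(C \right)} = 8$
$\left(14 + 6\right) + 3 t{\left(I \right)} = \left(14 + 6\right) + 3 \cdot 8 = 20 + 24 = 44$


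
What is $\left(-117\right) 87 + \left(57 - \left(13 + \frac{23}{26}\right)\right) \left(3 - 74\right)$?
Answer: $- \frac{344245}{26} \approx -13240.0$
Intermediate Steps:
$\left(-117\right) 87 + \left(57 - \left(13 + \frac{23}{26}\right)\right) \left(3 - 74\right) = -10179 + \left(57 - \frac{361}{26}\right) \left(-71\right) = -10179 + \frac{1121}{26} \left(-71\right) = -10179 - \frac{79591}{26} = - \frac{344245}{26}$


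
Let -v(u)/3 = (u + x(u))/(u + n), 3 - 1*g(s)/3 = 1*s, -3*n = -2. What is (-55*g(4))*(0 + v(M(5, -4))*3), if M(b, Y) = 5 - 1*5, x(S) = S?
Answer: 0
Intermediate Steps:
n = 2/3 (n = -1/3*(-2) = 2/3 ≈ 0.66667)
g(s) = 9 - 3*s
M(b, Y) = 0 (M(b, Y) = 5 - 5 = 0)
v(u) = -6*u/(2/3 + u) (v(u) = -3*(u + u)/(u + 2/3) = -3*2*u/(2/3 + u) = -6*u/(2/3 + u))
(-55*g(4))*(0 + v(M(5, -4))*3) = (-55*(9 - 3*4))*(0 - 18*0/(2 + 3*0)*3) = (-55*(9 - 12))*(0 - 18*0/(2 + 0)*3) = (-55*(-3))*(0 - 18*0/2*3) = 165*(0 - 18*0*1/2*3) = 165*(0 + 0*3) = 165*(0 + 0) = 165*0 = 0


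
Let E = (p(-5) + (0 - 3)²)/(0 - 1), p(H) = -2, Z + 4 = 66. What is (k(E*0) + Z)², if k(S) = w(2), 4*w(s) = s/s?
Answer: 62001/16 ≈ 3875.1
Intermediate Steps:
w(s) = ¼ (w(s) = (s/s)/4 = (¼)*1 = ¼)
Z = 62 (Z = -4 + 66 = 62)
E = -7 (E = (-2 + (0 - 3)²)/(0 - 1) = (-2 + (-3)²)/(-1) = (-2 + 9)*(-1) = 7*(-1) = -7)
k(S) = ¼
(k(E*0) + Z)² = (¼ + 62)² = (249/4)² = 62001/16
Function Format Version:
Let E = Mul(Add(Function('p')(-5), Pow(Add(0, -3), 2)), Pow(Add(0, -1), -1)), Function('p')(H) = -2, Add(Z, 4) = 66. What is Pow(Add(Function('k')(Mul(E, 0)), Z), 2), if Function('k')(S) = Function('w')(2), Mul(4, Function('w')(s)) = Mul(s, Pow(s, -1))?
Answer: Rational(62001, 16) ≈ 3875.1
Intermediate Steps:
Function('w')(s) = Rational(1, 4) (Function('w')(s) = Mul(Rational(1, 4), Mul(s, Pow(s, -1))) = Mul(Rational(1, 4), 1) = Rational(1, 4))
Z = 62 (Z = Add(-4, 66) = 62)
E = -7 (E = Mul(Add(-2, Pow(Add(0, -3), 2)), Pow(Add(0, -1), -1)) = Mul(Add(-2, Pow(-3, 2)), Pow(-1, -1)) = Mul(Add(-2, 9), -1) = Mul(7, -1) = -7)
Function('k')(S) = Rational(1, 4)
Pow(Add(Function('k')(Mul(E, 0)), Z), 2) = Pow(Add(Rational(1, 4), 62), 2) = Pow(Rational(249, 4), 2) = Rational(62001, 16)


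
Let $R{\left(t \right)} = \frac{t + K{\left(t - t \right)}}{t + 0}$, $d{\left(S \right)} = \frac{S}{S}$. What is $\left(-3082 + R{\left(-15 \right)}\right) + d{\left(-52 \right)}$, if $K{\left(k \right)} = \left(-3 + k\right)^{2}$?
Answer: $- \frac{15403}{5} \approx -3080.6$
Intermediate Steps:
$d{\left(S \right)} = 1$
$R{\left(t \right)} = \frac{9 + t}{t}$ ($R{\left(t \right)} = \frac{t + \left(-3 + \left(t - t\right)\right)^{2}}{t + 0} = \frac{t + \left(-3 + 0\right)^{2}}{t} = \frac{t + \left(-3\right)^{2}}{t} = \frac{t + 9}{t} = \frac{9 + t}{t}$)
$\left(-3082 + R{\left(-15 \right)}\right) + d{\left(-52 \right)} = \left(-3082 + \frac{9 - 15}{-15}\right) + 1 = \left(-3082 - - \frac{2}{5}\right) + 1 = \left(-3082 + \frac{2}{5}\right) + 1 = - \frac{15408}{5} + 1 = - \frac{15403}{5}$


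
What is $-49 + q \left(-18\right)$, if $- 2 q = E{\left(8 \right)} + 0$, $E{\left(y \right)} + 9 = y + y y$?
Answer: $518$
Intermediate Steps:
$E{\left(y \right)} = -9 + y + y^{2}$ ($E{\left(y \right)} = -9 + \left(y + y y\right) = -9 + \left(y + y^{2}\right) = -9 + y + y^{2}$)
$q = - \frac{63}{2}$ ($q = - \frac{\left(-9 + 8 + 8^{2}\right) + 0}{2} = - \frac{\left(-9 + 8 + 64\right) + 0}{2} = - \frac{63 + 0}{2} = \left(- \frac{1}{2}\right) 63 = - \frac{63}{2} \approx -31.5$)
$-49 + q \left(-18\right) = -49 - -567 = -49 + 567 = 518$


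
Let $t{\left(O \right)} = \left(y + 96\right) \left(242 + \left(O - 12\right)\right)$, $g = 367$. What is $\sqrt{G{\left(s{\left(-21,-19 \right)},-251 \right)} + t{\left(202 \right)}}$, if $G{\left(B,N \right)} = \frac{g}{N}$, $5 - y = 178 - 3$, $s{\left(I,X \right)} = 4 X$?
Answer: $\frac{i \sqrt{2014108085}}{251} \approx 178.8 i$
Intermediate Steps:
$y = -170$ ($y = 5 - \left(178 - 3\right) = 5 - 175 = -170$)
$G{\left(B,N \right)} = \frac{367}{N}$
$t{\left(O \right)} = -17020 - 74 O$ ($t{\left(O \right)} = \left(-170 + 96\right) \left(242 + \left(O - 12\right)\right) = - 74 \left(242 + \left(-12 + O\right)\right) = - 74 \left(230 + O\right) = -17020 - 74 O$)
$\sqrt{G{\left(s{\left(-21,-19 \right)},-251 \right)} + t{\left(202 \right)}} = \sqrt{\frac{367}{-251} - 31968} = \sqrt{367 \left(- \frac{1}{251}\right) - 31968} = \sqrt{- \frac{367}{251} - 31968} = \sqrt{- \frac{8024335}{251}} = \frac{i \sqrt{2014108085}}{251}$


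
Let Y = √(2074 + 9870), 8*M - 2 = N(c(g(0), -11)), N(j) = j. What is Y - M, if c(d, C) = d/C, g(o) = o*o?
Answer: -¼ + 2*√2986 ≈ 109.04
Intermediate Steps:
g(o) = o²
M = ¼ (M = ¼ + (0²/(-11))/8 = ¼ + (0*(-1/11))/8 = ¼ + (⅛)*0 = ¼ + 0 = ¼ ≈ 0.25000)
Y = 2*√2986 (Y = √11944 = 2*√2986 ≈ 109.29)
Y - M = 2*√2986 - 1*¼ = 2*√2986 - ¼ = -¼ + 2*√2986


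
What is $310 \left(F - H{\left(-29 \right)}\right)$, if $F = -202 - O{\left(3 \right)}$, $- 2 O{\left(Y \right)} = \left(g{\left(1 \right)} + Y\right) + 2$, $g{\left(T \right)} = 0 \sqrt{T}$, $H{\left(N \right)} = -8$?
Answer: $-59365$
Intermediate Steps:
$g{\left(T \right)} = 0$
$O{\left(Y \right)} = -1 - \frac{Y}{2}$ ($O{\left(Y \right)} = - \frac{\left(0 + Y\right) + 2}{2} = - \frac{Y + 2}{2} = - \frac{2 + Y}{2} = -1 - \frac{Y}{2}$)
$F = - \frac{399}{2}$ ($F = -202 - \left(-1 - \frac{3}{2}\right) = -202 - - \frac{5}{2} = -202 + \frac{5}{2} = - \frac{399}{2} \approx -199.5$)
$310 \left(F - H{\left(-29 \right)}\right) = 310 \left(- \frac{399}{2} - -8\right) = 310 \left(- \frac{399}{2} + 8\right) = 310 \left(- \frac{383}{2}\right) = -59365$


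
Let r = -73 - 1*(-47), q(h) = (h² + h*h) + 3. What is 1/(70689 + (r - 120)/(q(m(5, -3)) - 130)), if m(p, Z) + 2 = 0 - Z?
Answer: 125/8836271 ≈ 1.4146e-5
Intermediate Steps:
m(p, Z) = -2 - Z (m(p, Z) = -2 + (0 - Z) = -2 - Z)
q(h) = 3 + 2*h² (q(h) = (h² + h²) + 3 = 2*h² + 3 = 3 + 2*h²)
r = -26 (r = -73 + 47 = -26)
1/(70689 + (r - 120)/(q(m(5, -3)) - 130)) = 1/(70689 + (-26 - 120)/((3 + 2*(-2 - 1*(-3))²) - 130)) = 1/(70689 - 146/((3 + 2*(-2 + 3)²) - 130)) = 1/(70689 - 146/((3 + 2*1²) - 130)) = 1/(70689 - 146/((3 + 2*1) - 130)) = 1/(70689 - 146/((3 + 2) - 130)) = 1/(70689 - 146/(5 - 130)) = 1/(70689 - 146/(-125)) = 1/(70689 - 146*(-1/125)) = 1/(70689 + 146/125) = 1/(8836271/125) = 125/8836271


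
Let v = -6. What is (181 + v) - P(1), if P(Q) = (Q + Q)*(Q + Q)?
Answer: 171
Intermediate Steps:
P(Q) = 4*Q² (P(Q) = (2*Q)*(2*Q) = 4*Q²)
(181 + v) - P(1) = (181 - 6) - 4*1² = 175 - 4 = 171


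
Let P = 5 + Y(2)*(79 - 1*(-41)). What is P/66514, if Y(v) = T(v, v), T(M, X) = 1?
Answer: 125/66514 ≈ 0.0018793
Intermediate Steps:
Y(v) = 1
P = 125 (P = 5 + 1*(79 - 1*(-41)) = 5 + 1*(79 + 41) = 5 + 1*120 = 5 + 120 = 125)
P/66514 = 125/66514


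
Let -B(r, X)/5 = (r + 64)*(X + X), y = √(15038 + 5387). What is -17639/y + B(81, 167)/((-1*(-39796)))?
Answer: -121075/19898 - 17639*√817/4085 ≈ -129.51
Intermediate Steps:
y = 5*√817 (y = √20425 = 5*√817 ≈ 142.92)
B(r, X) = -10*X*(64 + r) (B(r, X) = -5*(r + 64)*(X + X) = -5*(64 + r)*2*X = -10*X*(64 + r))
-17639/y + B(81, 167)/((-1*(-39796))) = -17639*√817/4085 + (-10*167*(64 + 81))/((-1*(-39796))) = -17639*√817/4085 - 10*167*145/39796 = -17639*√817/4085 - 242150*1/39796 = -17639*√817/4085 - 121075/19898 = -121075/19898 - 17639*√817/4085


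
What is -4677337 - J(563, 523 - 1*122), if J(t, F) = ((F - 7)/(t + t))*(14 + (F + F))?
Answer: -2633501483/563 ≈ -4.6776e+6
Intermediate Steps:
J(t, F) = (-7 + F)*(14 + 2*F)/(2*t) (J(t, F) = ((-7 + F)/((2*t)))*(14 + 2*F) = ((-7 + F)*(1/(2*t)))*(14 + 2*F) = ((-7 + F)/(2*t))*(14 + 2*F) = (-7 + F)*(14 + 2*F)/(2*t))
-4677337 - J(563, 523 - 1*122) = -4677337 - (-49 + (523 - 1*122)**2)/563 = -4677337 - (-49 + (523 - 122)**2)/563 = -4677337 - (-49 + 401**2)/563 = -4677337 - (-49 + 160801)/563 = -4677337 - 160752/563 = -2633501483/563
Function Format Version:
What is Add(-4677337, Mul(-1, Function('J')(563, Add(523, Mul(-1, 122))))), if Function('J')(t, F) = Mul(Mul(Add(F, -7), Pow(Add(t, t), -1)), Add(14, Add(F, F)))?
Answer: Rational(-2633501483, 563) ≈ -4.6776e+6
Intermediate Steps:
Function('J')(t, F) = Mul(Rational(1, 2), Pow(t, -1), Add(-7, F), Add(14, Mul(2, F))) (Function('J')(t, F) = Mul(Mul(Add(-7, F), Pow(Mul(2, t), -1)), Add(14, Mul(2, F))) = Mul(Mul(Add(-7, F), Mul(Rational(1, 2), Pow(t, -1))), Add(14, Mul(2, F))) = Mul(Mul(Rational(1, 2), Pow(t, -1), Add(-7, F)), Add(14, Mul(2, F))) = Mul(Rational(1, 2), Pow(t, -1), Add(-7, F), Add(14, Mul(2, F))))
Add(-4677337, Mul(-1, Function('J')(563, Add(523, Mul(-1, 122))))) = Add(-4677337, Mul(-1, Mul(Pow(563, -1), Add(-49, Pow(Add(523, Mul(-1, 122)), 2))))) = Add(-4677337, Mul(-1, Mul(Rational(1, 563), Add(-49, Pow(Add(523, -122), 2))))) = Add(-4677337, Mul(-1, Mul(Rational(1, 563), Add(-49, Pow(401, 2))))) = Add(-4677337, Mul(-1, Mul(Rational(1, 563), Add(-49, 160801)))) = Add(-4677337, Mul(-1, Mul(Rational(1, 563), 160752))) = Add(-4677337, Mul(-1, Rational(160752, 563))) = Add(-4677337, Rational(-160752, 563)) = Rational(-2633501483, 563)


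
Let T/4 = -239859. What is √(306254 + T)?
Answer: I*√653182 ≈ 808.2*I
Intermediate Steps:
T = -959436 (T = 4*(-239859) = -959436)
√(306254 + T) = √(306254 - 959436) = √(-653182) = I*√653182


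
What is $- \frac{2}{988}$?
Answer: $- \frac{1}{494} \approx -0.0020243$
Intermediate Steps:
$- \frac{2}{988} = \left(-2\right) \frac{1}{988} = - \frac{1}{494}$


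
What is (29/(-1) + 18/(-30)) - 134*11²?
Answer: -81218/5 ≈ -16244.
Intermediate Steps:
(29/(-1) + 18/(-30)) - 134*11² = (29*(-1) + 18*(-1/30)) - 134*121 = (-29 - ⅗) - 16214 = -148/5 - 16214 = -81218/5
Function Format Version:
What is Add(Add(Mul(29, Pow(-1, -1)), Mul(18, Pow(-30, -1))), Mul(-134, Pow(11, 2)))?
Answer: Rational(-81218, 5) ≈ -16244.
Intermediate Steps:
Add(Add(Mul(29, Pow(-1, -1)), Mul(18, Pow(-30, -1))), Mul(-134, Pow(11, 2))) = Add(Add(Mul(29, -1), Mul(18, Rational(-1, 30))), Mul(-134, 121)) = Add(Add(-29, Rational(-3, 5)), -16214) = Add(Rational(-148, 5), -16214) = Rational(-81218, 5)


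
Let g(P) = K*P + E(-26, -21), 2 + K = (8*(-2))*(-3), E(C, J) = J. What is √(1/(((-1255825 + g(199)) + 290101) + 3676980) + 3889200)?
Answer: √28782088037992353589/2720389 ≈ 1972.1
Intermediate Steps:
K = 46 (K = -2 + (8*(-2))*(-3) = -2 - 16*(-3) = -2 + 48 = 46)
g(P) = -21 + 46*P (g(P) = 46*P - 21 = -21 + 46*P)
√(1/(((-1255825 + g(199)) + 290101) + 3676980) + 3889200) = √(1/(((-1255825 + (-21 + 46*199)) + 290101) + 3676980) + 3889200) = √(1/(((-1255825 + (-21 + 9154)) + 290101) + 3676980) + 3889200) = √(1/(((-1255825 + 9133) + 290101) + 3676980) + 3889200) = √(1/((-1246692 + 290101) + 3676980) + 3889200) = √(1/(-956591 + 3676980) + 3889200) = √(1/2720389 + 3889200) = √(10580136898801/2720389) = √28782088037992353589/2720389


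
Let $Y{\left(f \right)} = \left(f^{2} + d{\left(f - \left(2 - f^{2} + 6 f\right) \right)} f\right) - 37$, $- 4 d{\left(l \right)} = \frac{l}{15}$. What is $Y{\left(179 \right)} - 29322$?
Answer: $- \frac{1353464}{15} \approx -90231.0$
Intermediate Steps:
$d{\left(l \right)} = - \frac{l}{60}$ ($d{\left(l \right)} = - \frac{l \frac{1}{15}}{4} = - \frac{\frac{1}{15} l}{4} = - \frac{l}{60}$)
$Y{\left(f \right)} = -37 + f^{2} + f \left(\frac{1}{30} - \frac{f^{2}}{60} + \frac{f}{12}\right)$ ($Y{\left(f \right)} = \left(f^{2} + - \frac{f - \left(2 - f^{2} + 6 f\right)}{60} f\right) - 37 = \left(f^{2} + - \frac{-2 + f^{2} - 5 f}{60} f\right) - 37 = \left(f^{2} + \left(\frac{1}{30} - \frac{f^{2}}{60} + \frac{f}{12}\right) f\right) - 37 = \left(f^{2} + f \left(\frac{1}{30} - \frac{f^{2}}{60} + \frac{f}{12}\right)\right) - 37 = -37 + f^{2} + f \left(\frac{1}{30} - \frac{f^{2}}{60} + \frac{f}{12}\right)$)
$Y{\left(179 \right)} - 29322 = \left(-37 - \frac{179^{3}}{60} + \frac{1}{30} \cdot 179 + \frac{13 \cdot 179^{2}}{12}\right) - 29322 = \left(-37 - \frac{5735339}{60} + \frac{179}{30} + \frac{13}{12} \cdot 32041\right) - 29322 = \left(-37 - \frac{5735339}{60} + \frac{179}{30} + \frac{416533}{12}\right) - 29322 = - \frac{913634}{15} - 29322 = - \frac{1353464}{15}$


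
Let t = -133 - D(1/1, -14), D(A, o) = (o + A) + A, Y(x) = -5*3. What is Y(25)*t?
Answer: 1815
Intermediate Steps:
Y(x) = -15
D(A, o) = o + 2*A (D(A, o) = (A + o) + A = o + 2*A)
t = -121 (t = -133 - (-14 + 2*(1/1)) = -133 - (-14 + 2*(1*1)) = -133 - (-14 + 2*1) = -133 - (-14 + 2) = -133 - 1*(-12) = -133 + 12 = -121)
Y(25)*t = -15*(-121) = 1815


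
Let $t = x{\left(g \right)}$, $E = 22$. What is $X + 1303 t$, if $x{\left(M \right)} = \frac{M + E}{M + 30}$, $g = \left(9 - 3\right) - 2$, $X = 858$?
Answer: $\frac{31525}{17} \approx 1854.4$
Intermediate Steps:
$g = 4$ ($g = 6 - 2 = 4$)
$x{\left(M \right)} = \frac{22 + M}{30 + M}$ ($x{\left(M \right)} = \frac{M + 22}{M + 30} = \frac{22 + M}{30 + M}$)
$t = \frac{13}{17}$ ($t = \frac{22 + 4}{30 + 4} = \frac{1}{34} \cdot 26 = \frac{13}{17} \approx 0.76471$)
$X + 1303 t = 858 + 1303 \cdot \frac{13}{17} = 858 + \frac{16939}{17} = \frac{31525}{17}$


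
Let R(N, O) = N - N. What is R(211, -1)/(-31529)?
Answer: 0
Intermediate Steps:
R(N, O) = 0
R(211, -1)/(-31529) = 0/(-31529) = 0*(-1/31529) = 0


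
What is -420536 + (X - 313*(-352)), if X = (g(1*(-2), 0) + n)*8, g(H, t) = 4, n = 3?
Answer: -310304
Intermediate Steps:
X = 56 (X = (4 + 3)*8 = 7*8 = 56)
-420536 + (X - 313*(-352)) = -420536 + (56 - 313*(-352)) = -420536 + (56 + 110176) = -420536 + 110232 = -310304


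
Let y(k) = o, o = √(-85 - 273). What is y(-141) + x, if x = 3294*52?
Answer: 171288 + I*√358 ≈ 1.7129e+5 + 18.921*I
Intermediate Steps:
o = I*√358 (o = √(-358) = I*√358 ≈ 18.921*I)
y(k) = I*√358
x = 171288
y(-141) + x = I*√358 + 171288 = 171288 + I*√358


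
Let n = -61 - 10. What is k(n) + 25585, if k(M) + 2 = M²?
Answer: 30624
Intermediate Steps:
n = -71
k(M) = -2 + M²
k(n) + 25585 = (-2 + (-71)²) + 25585 = (-2 + 5041) + 25585 = 5039 + 25585 = 30624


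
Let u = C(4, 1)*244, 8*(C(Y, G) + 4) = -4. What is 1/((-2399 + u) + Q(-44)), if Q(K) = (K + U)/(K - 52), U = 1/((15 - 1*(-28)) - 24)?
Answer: -1824/6377693 ≈ -0.00028600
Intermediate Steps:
C(Y, G) = -9/2 (C(Y, G) = -4 + (⅛)*(-4) = -4 - ½ = -9/2)
U = 1/19 (U = 1/((15 + 28) - 24) = 1/(43 - 24) = 1/19 ≈ 0.052632)
Q(K) = (1/19 + K)/(-52 + K) (Q(K) = (K + 1/19)/(K - 52) = (1/19 + K)/(-52 + K))
u = -1098 (u = -9/2*244 = -1098)
1/((-2399 + u) + Q(-44)) = 1/((-2399 - 1098) + (1/19 - 44)/(-52 - 44)) = 1/(-3497 - 835/19/(-96)) = 1/(-3497 - 1/96*(-835/19)) = 1/(-3497 + 835/1824) = 1/(-6377693/1824) = -1824/6377693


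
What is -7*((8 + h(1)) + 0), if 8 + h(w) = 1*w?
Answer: -7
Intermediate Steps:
h(w) = -8 + w (h(w) = -8 + 1*w = -8 + w)
-7*((8 + h(1)) + 0) = -7*((8 + (-8 + 1)) + 0) = -7*((8 - 7) + 0) = -7*(1 + 0) = -7*1 = -7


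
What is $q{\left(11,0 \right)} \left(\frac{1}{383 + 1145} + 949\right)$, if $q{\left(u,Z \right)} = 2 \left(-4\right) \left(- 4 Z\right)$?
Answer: $0$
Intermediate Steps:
$q{\left(u,Z \right)} = 32 Z$ ($q{\left(u,Z \right)} = - 8 \left(- 4 Z\right) = 32 Z$)
$q{\left(11,0 \right)} \left(\frac{1}{383 + 1145} + 949\right) = 32 \cdot 0 \left(\frac{1}{383 + 1145} + 949\right) = 0 \left(\frac{1}{1528} + 949\right) = 0 \cdot \frac{1450073}{1528} = 0$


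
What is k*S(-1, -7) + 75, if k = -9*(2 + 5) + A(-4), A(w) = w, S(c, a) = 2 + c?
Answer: 8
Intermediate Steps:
k = -67 (k = -9*(2 + 5) - 4 = -9*7 - 4 = -3*21 - 4 = -63 - 4 = -67)
k*S(-1, -7) + 75 = -67*(2 - 1) + 75 = -67*1 + 75 = -67 + 75 = 8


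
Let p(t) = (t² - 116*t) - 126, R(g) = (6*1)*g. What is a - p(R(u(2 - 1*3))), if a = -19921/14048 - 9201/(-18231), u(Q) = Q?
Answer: -51812010477/85369696 ≈ -606.91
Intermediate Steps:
R(g) = 6*g
a = -77974701/85369696 (a = -19921*1/14048 - 9201*(-1/18231) = -19921/14048 + 3067/6077 = -77974701/85369696 ≈ -0.91338)
p(t) = -126 + t² - 116*t
a - p(R(u(2 - 1*3))) = -77974701/85369696 - (-126 + (6*(2 - 1*3))² - 696*(2 - 1*3)) = -77974701/85369696 - (-126 + (6*(2 - 3))² - 696*(2 - 3)) = -77974701/85369696 - (-126 + (6*(-1))² - 696*(-1)) = -77974701/85369696 - (-126 + (-6)² - 116*(-6)) = -77974701/85369696 - (-126 + 36 + 696) = -77974701/85369696 - 1*606 = -77974701/85369696 - 606 = -51812010477/85369696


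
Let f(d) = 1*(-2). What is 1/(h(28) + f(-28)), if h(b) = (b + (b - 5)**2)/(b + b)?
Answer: 56/445 ≈ 0.12584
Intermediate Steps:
f(d) = -2
h(b) = (b + (-5 + b)**2)/(2*b) (h(b) = (b + (-5 + b)**2)/((2*b)) = (b + (-5 + b)**2)*(1/(2*b)) = (b + (-5 + b)**2)/(2*b))
1/(h(28) + f(-28)) = 1/((1/2)*(28 + (-5 + 28)**2)/28 - 2) = 1/((1/2)*(1/28)*(28 + 23**2) - 2) = 1/((1/2)*(1/28)*(28 + 529) - 2) = 1/((1/2)*(1/28)*557 - 2) = 1/(557/56 - 2) = 1/(445/56) = 56/445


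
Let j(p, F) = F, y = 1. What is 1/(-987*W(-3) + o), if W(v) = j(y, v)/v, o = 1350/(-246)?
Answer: -41/40692 ≈ -0.0010076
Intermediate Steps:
o = -225/41 (o = 1350*(-1/246) = -225/41 ≈ -5.4878)
W(v) = 1 (W(v) = v/v = 1)
1/(-987*W(-3) + o) = 1/(-987*1 - 225/41) = 1/(-987 - 225/41) = 1/(-40692/41) = -41/40692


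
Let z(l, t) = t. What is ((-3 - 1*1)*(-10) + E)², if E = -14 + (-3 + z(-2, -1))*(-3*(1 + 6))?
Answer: 12100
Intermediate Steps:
E = 70 (E = -14 + (-3 - 1)*(-3*(1 + 6)) = -14 - (-12)*7 = -14 - 4*(-21) = -14 + 84 = 70)
((-3 - 1*1)*(-10) + E)² = ((-3 - 1*1)*(-10) + 70)² = ((-3 - 1)*(-10) + 70)² = (-4*(-10) + 70)² = (40 + 70)² = 110² = 12100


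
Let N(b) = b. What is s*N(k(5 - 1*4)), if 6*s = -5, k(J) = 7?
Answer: -35/6 ≈ -5.8333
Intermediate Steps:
s = -⅚ (s = (⅙)*(-5) = -⅚ ≈ -0.83333)
s*N(k(5 - 1*4)) = -⅚*7 = -35/6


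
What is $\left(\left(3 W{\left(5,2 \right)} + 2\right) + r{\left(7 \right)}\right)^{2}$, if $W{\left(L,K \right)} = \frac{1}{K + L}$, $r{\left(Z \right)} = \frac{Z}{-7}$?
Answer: $\frac{100}{49} \approx 2.0408$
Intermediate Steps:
$r{\left(Z \right)} = - \frac{Z}{7}$ ($r{\left(Z \right)} = Z \left(- \frac{1}{7}\right) = - \frac{Z}{7}$)
$\left(\left(3 W{\left(5,2 \right)} + 2\right) + r{\left(7 \right)}\right)^{2} = \left(\left(\frac{3}{2 + 5} + 2\right) - 1\right)^{2} = \left(\left(\frac{3}{7} + 2\right) - 1\right)^{2} = \left(\frac{17}{7} - 1\right)^{2} = \left(\frac{10}{7}\right)^{2} = \frac{100}{49}$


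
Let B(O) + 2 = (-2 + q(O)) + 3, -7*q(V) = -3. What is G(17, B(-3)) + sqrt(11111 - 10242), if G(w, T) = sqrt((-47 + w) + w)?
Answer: sqrt(869) + I*sqrt(13) ≈ 29.479 + 3.6056*I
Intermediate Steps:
q(V) = 3/7 (q(V) = -1/7*(-3) = 3/7)
B(O) = -4/7 (B(O) = -2 + ((-2 + 3/7) + 3) = -2 + (-11/7 + 3) = -2 + 10/7 = -4/7)
G(w, T) = sqrt(-47 + 2*w)
G(17, B(-3)) + sqrt(11111 - 10242) = sqrt(-47 + 2*17) + sqrt(11111 - 10242) = sqrt(-47 + 34) + sqrt(869) = sqrt(-13) + sqrt(869) = I*sqrt(13) + sqrt(869) = sqrt(869) + I*sqrt(13)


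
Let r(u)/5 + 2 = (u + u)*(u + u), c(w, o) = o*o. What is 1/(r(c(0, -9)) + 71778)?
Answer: 1/202988 ≈ 4.9264e-6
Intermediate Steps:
c(w, o) = o²
r(u) = -10 + 20*u² (r(u) = -10 + 5*((u + u)*(u + u)) = -10 + 5*((2*u)*(2*u)) = -10 + 5*(4*u²) = -10 + 20*u²)
1/(r(c(0, -9)) + 71778) = 1/((-10 + 20*((-9)²)²) + 71778) = 1/((-10 + 20*81²) + 71778) = 1/((-10 + 20*6561) + 71778) = 1/((-10 + 131220) + 71778) = 1/(131210 + 71778) = 1/202988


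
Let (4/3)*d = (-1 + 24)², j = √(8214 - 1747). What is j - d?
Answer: -1587/4 + √6467 ≈ -316.33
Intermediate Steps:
j = √6467 ≈ 80.418
d = 1587/4 (d = 3*(-1 + 24)²/4 = (¾)*23² = (¾)*529 = 1587/4 ≈ 396.75)
j - d = √6467 - 1*1587/4 = √6467 - 1587/4 = -1587/4 + √6467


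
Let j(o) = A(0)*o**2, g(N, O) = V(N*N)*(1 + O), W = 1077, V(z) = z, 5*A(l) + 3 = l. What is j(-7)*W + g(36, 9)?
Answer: -93519/5 ≈ -18704.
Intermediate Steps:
A(l) = -3/5 + l/5
g(N, O) = N**2*(1 + O) (g(N, O) = (N*N)*(1 + O) = N**2*(1 + O))
j(o) = -3*o**2/5 (j(o) = (-3/5 + (1/5)*0)*o**2 = (-3/5 + 0)*o**2 = -3*o**2/5)
j(-7)*W + g(36, 9) = -3/5*(-7)**2*1077 + 36**2*(1 + 9) = -3/5*49*1077 + 1296*10 = -147/5*1077 + 12960 = -158319/5 + 12960 = -93519/5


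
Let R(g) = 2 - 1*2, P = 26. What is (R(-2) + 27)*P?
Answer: 702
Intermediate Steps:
R(g) = 0 (R(g) = 2 - 2 = 0)
(R(-2) + 27)*P = (0 + 27)*26 = 27*26 = 702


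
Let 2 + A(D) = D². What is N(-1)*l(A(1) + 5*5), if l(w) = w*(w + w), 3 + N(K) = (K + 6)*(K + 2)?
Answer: 2304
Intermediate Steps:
A(D) = -2 + D²
N(K) = -3 + (2 + K)*(6 + K) (N(K) = -3 + (K + 6)*(K + 2) = -3 + (6 + K)*(2 + K) = -3 + (2 + K)*(6 + K))
l(w) = 2*w² (l(w) = w*(2*w) = 2*w²)
N(-1)*l(A(1) + 5*5) = (9 + (-1)² + 8*(-1))*(2*((-2 + 1²) + 5*5)²) = (9 + 1 - 8)*(2*((-2 + 1) + 25)²) = 2*(2*(-1 + 25)²) = 2*(2*24²) = 2*(2*576) = 2*1152 = 2304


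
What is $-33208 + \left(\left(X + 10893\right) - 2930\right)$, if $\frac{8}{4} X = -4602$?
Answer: $-27546$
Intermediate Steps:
$X = -2301$ ($X = \frac{1}{2} \left(-4602\right) = -2301$)
$-33208 + \left(\left(X + 10893\right) - 2930\right) = -33208 + \left(\left(-2301 + 10893\right) - 2930\right) = -33208 + \left(8592 - 2930\right) = -33208 + 5662 = -27546$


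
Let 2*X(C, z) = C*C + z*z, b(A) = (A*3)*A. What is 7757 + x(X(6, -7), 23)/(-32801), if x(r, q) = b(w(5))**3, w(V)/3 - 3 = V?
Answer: -4905342995/32801 ≈ -1.4955e+5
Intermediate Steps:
w(V) = 9 + 3*V
b(A) = 3*A**2 (b(A) = (3*A)*A = 3*A**2)
X(C, z) = C**2/2 + z**2/2 (X(C, z) = (C*C + z*z)/2 = (C**2 + z**2)/2 = C**2/2 + z**2/2)
x(r, q) = 5159780352 (x(r, q) = (3*(9 + 3*5)**2)**3 = (3*(9 + 15)**2)**3 = (3*24**2)**3 = (3*576)**3 = 1728**3 = 5159780352)
7757 + x(X(6, -7), 23)/(-32801) = 7757 + 5159780352/(-32801) = 7757 + 5159780352*(-1/32801) = 7757 - 5159780352/32801 = -4905342995/32801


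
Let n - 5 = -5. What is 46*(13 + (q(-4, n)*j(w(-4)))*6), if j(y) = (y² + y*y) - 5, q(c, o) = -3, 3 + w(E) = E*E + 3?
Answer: -419198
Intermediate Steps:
n = 0 (n = 5 - 5 = 0)
w(E) = E² (w(E) = -3 + (E*E + 3) = -3 + (E² + 3) = -3 + (3 + E²) = E²)
j(y) = -5 + 2*y² (j(y) = (y² + y²) - 5 = 2*y² - 5 = -5 + 2*y²)
46*(13 + (q(-4, n)*j(w(-4)))*6) = 46*(13 - 3*(-5 + 2*((-4)²)²)*6) = 46*(13 - 3*(-5 + 2*16²)*6) = 46*(13 - 3*(-5 + 2*256)*6) = 46*(13 - 3*(-5 + 512)*6) = 46*(13 - 3*507*6) = 46*(13 - 1521*6) = 46*(13 - 9126) = 46*(-9113) = -419198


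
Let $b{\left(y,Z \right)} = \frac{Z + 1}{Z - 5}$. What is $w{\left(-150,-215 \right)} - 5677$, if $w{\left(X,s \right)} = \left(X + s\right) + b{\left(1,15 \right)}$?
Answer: $- \frac{30202}{5} \approx -6040.4$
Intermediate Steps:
$b{\left(y,Z \right)} = \frac{1 + Z}{-5 + Z}$
$w{\left(X,s \right)} = \frac{8}{5} + X + s$ ($w{\left(X,s \right)} = \left(X + s\right) + \frac{1 + 15}{-5 + 15} = \left(X + s\right) + \frac{1}{10} \cdot 16 = \left(X + s\right) + \frac{8}{5} = \frac{8}{5} + X + s$)
$w{\left(-150,-215 \right)} - 5677 = \left(\frac{8}{5} - 150 - 215\right) - 5677 = - \frac{1817}{5} - 5677 = - \frac{30202}{5}$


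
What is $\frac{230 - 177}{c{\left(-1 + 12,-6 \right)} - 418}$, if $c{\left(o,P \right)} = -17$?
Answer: $- \frac{53}{435} \approx -0.12184$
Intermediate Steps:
$\frac{230 - 177}{c{\left(-1 + 12,-6 \right)} - 418} = \frac{230 - 177}{-17 - 418} = \frac{53}{-435} = 53 \left(- \frac{1}{435}\right) = - \frac{53}{435}$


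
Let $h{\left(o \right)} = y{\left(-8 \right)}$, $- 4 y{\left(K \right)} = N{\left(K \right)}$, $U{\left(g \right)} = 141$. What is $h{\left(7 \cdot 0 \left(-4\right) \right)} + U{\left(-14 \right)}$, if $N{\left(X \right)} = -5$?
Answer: $\frac{569}{4} \approx 142.25$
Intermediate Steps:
$y{\left(K \right)} = \frac{5}{4}$ ($y{\left(K \right)} = \left(- \frac{1}{4}\right) \left(-5\right) = \frac{5}{4}$)
$h{\left(o \right)} = \frac{5}{4}$
$h{\left(7 \cdot 0 \left(-4\right) \right)} + U{\left(-14 \right)} = \frac{5}{4} + 141 = \frac{569}{4}$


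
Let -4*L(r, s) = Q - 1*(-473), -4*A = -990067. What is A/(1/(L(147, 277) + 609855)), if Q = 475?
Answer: 301781332203/2 ≈ 1.5089e+11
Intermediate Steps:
A = 990067/4 (A = -¼*(-990067) = 990067/4 ≈ 2.4752e+5)
L(r, s) = -237 (L(r, s) = -(475 - 1*(-473))/4 = -(475 + 473)/4 = -¼*948 = -237)
A/(1/(L(147, 277) + 609855)) = 990067/(4*(1/(-237 + 609855))) = 990067/(4*(1/609618)) = (990067/4)*609618 = 301781332203/2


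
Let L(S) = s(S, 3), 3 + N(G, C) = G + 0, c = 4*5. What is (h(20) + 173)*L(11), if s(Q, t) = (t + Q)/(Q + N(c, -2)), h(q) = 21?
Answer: 97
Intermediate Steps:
c = 20
N(G, C) = -3 + G (N(G, C) = -3 + (G + 0) = -3 + G)
s(Q, t) = (Q + t)/(17 + Q) (s(Q, t) = (t + Q)/(Q + (-3 + 20)) = (Q + t)/(Q + 17) = (Q + t)/(17 + Q))
L(S) = (3 + S)/(17 + S) (L(S) = (S + 3)/(17 + S) = (3 + S)/(17 + S))
(h(20) + 173)*L(11) = (21 + 173)*((3 + 11)/(17 + 11)) = 194*(14/28) = 194*((1/28)*14) = 194*(½) = 97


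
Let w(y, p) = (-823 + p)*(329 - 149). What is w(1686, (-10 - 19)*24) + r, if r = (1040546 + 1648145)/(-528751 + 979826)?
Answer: -123330237809/451075 ≈ -2.7341e+5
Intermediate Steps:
w(y, p) = -148140 + 180*p (w(y, p) = (-823 + p)*180 = -148140 + 180*p)
r = 2688691/451075 ≈ 5.9606
w(1686, (-10 - 19)*24) + r = (-148140 + 180*((-10 - 19)*24)) + 2688691/451075 = (-148140 + 180*(-29*24)) + 2688691/451075 = (-148140 + 180*(-696)) + 2688691/451075 = (-148140 - 125280) + 2688691/451075 = -273420 + 2688691/451075 = -123330237809/451075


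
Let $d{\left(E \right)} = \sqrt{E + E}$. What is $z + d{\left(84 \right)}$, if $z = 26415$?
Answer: $26415 + 2 \sqrt{42} \approx 26428.0$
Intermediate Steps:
$d{\left(E \right)} = \sqrt{2} \sqrt{E}$ ($d{\left(E \right)} = \sqrt{2 E} = \sqrt{2} \sqrt{E}$)
$z + d{\left(84 \right)} = 26415 + \sqrt{2} \sqrt{84} = 26415 + \sqrt{2} \cdot 2 \sqrt{21} = 26415 + 2 \sqrt{42}$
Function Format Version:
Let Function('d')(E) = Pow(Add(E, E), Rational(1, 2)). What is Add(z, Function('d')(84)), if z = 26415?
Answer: Add(26415, Mul(2, Pow(42, Rational(1, 2)))) ≈ 26428.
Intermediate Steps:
Function('d')(E) = Mul(Pow(2, Rational(1, 2)), Pow(E, Rational(1, 2))) (Function('d')(E) = Pow(Mul(2, E), Rational(1, 2)) = Mul(Pow(2, Rational(1, 2)), Pow(E, Rational(1, 2))))
Add(z, Function('d')(84)) = Add(26415, Mul(Pow(2, Rational(1, 2)), Pow(84, Rational(1, 2)))) = Add(26415, Mul(Pow(2, Rational(1, 2)), Mul(2, Pow(21, Rational(1, 2))))) = Add(26415, Mul(2, Pow(42, Rational(1, 2))))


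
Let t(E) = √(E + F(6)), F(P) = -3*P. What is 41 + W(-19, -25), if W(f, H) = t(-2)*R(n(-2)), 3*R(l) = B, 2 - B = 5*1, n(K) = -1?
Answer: 41 - 2*I*√5 ≈ 41.0 - 4.4721*I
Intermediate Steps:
B = -3 (B = 2 - 5 = -3)
t(E) = √(-18 + E) (t(E) = √(E - 3*6) = √(E - 18) = √(-18 + E))
R(l) = -1 (R(l) = (⅓)*(-3) = -1)
W(f, H) = -2*I*√5 (W(f, H) = √(-18 - 2)*(-1) = √(-20)*(-1) = (2*I*√5)*(-1) = -2*I*√5)
41 + W(-19, -25) = 41 - 2*I*√5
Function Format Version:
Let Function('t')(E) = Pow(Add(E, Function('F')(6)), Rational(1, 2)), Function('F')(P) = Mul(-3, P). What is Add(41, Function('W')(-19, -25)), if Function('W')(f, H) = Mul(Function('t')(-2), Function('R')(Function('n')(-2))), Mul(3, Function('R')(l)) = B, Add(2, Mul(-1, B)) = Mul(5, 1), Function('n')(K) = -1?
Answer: Add(41, Mul(-2, I, Pow(5, Rational(1, 2)))) ≈ Add(41.000, Mul(-4.4721, I))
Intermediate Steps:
B = -3 (B = Add(2, Mul(-1, Mul(5, 1))) = Add(2, Mul(-1, 5)) = Add(2, -5) = -3)
Function('t')(E) = Pow(Add(-18, E), Rational(1, 2)) (Function('t')(E) = Pow(Add(E, Mul(-3, 6)), Rational(1, 2)) = Pow(Add(E, -18), Rational(1, 2)) = Pow(Add(-18, E), Rational(1, 2)))
Function('R')(l) = -1 (Function('R')(l) = Mul(Rational(1, 3), -3) = -1)
Function('W')(f, H) = Mul(-2, I, Pow(5, Rational(1, 2))) (Function('W')(f, H) = Mul(Pow(Add(-18, -2), Rational(1, 2)), -1) = Mul(Pow(-20, Rational(1, 2)), -1) = Mul(Mul(2, I, Pow(5, Rational(1, 2))), -1) = Mul(-2, I, Pow(5, Rational(1, 2))))
Add(41, Function('W')(-19, -25)) = Add(41, Mul(-2, I, Pow(5, Rational(1, 2))))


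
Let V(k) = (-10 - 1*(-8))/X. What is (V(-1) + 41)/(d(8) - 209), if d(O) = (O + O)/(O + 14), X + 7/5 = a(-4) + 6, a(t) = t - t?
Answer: -10263/52693 ≈ -0.19477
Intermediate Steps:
a(t) = 0
X = 23/5 (X = -7/5 + (0 + 6) = -7/5 + 6 = 23/5 ≈ 4.6000)
V(k) = -10/23 (V(k) = (-10 - 1*(-8))/(23/5) = (-10 + 8)*(5/23) = -2*5/23 = -10/23)
d(O) = 2*O/(14 + O) (d(O) = (2*O)/(14 + O) = 2*O/(14 + O))
(V(-1) + 41)/(d(8) - 209) = (-10/23 + 41)/(2*8/(14 + 8) - 209) = 933/(23*(2*8/22 - 209)) = 933/(23*(2*8*(1/22) - 209)) = 933/(23*(8/11 - 209)) = 933/(23*(-2291/11)) = (933/23)*(-11/2291) = -10263/52693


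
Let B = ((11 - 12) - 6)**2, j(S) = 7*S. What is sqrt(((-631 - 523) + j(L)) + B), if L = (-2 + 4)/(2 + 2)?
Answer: I*sqrt(4406)/2 ≈ 33.189*I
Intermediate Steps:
L = 1/2 (L = 2/4 = 2*(1/4) = 1/2 ≈ 0.50000)
B = 49 (B = (-1 - 6)**2 = (-7)**2 = 49)
sqrt(((-631 - 523) + j(L)) + B) = sqrt(((-631 - 523) + 7*(1/2)) + 49) = sqrt((-1154 + 7/2) + 49) = sqrt(-2301/2 + 49) = sqrt(-2203/2) = I*sqrt(4406)/2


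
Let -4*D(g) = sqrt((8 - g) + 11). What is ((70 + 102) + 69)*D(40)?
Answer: -241*I*sqrt(21)/4 ≈ -276.1*I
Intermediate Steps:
D(g) = -sqrt(19 - g)/4 (D(g) = -sqrt((8 - g) + 11)/4 = -sqrt(19 - g)/4)
((70 + 102) + 69)*D(40) = ((70 + 102) + 69)*(-sqrt(19 - 1*40)/4) = (172 + 69)*(-sqrt(19 - 40)/4) = 241*(-I*sqrt(21)/4) = -241*I*sqrt(21)/4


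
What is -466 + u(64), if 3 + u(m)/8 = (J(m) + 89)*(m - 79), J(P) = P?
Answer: -18850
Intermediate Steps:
u(m) = -24 + 8*(-79 + m)*(89 + m) (u(m) = -24 + 8*((m + 89)*(m - 79)) = -24 + 8*((89 + m)*(-79 + m)) = -24 + 8*((-79 + m)*(89 + m)) = -24 + 8*(-79 + m)*(89 + m))
-466 + u(64) = -466 + (-56272 + 8*64**2 + 80*64) = -466 + (-56272 + 8*4096 + 5120) = -466 + (-56272 + 32768 + 5120) = -466 - 18384 = -18850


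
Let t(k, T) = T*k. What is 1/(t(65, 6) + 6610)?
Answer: 1/7000 ≈ 0.00014286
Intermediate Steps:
1/(t(65, 6) + 6610) = 1/(6*65 + 6610) = 1/(390 + 6610) = 1/7000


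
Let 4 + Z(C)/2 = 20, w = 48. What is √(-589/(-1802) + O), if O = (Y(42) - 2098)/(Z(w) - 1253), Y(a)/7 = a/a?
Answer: √1096979787838/733414 ≈ 1.4281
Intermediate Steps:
Y(a) = 7 (Y(a) = 7*(a/a) = 7*1 = 7)
Z(C) = 32 (Z(C) = -8 + 2*20 = -8 + 40 = 32)
O = 697/407 (O = (7 - 2098)/(32 - 1253) = -2091/(-1221) = -2091*(-1/1221) = 697/407 ≈ 1.7125)
√(-589/(-1802) + O) = √(-589/(-1802) + 697/407) = √(-589*(-1/1802) + 697/407) = √(589/1802 + 697/407) = √(1495717/733414) = √1096979787838/733414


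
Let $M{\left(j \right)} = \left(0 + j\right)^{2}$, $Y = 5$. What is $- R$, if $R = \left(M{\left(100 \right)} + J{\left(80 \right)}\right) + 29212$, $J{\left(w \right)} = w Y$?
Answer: $-39612$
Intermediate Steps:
$J{\left(w \right)} = 5 w$ ($J{\left(w \right)} = w 5 = 5 w$)
$M{\left(j \right)} = j^{2}$
$R = 39612$ ($R = \left(100^{2} + 5 \cdot 80\right) + 29212 = \left(10000 + 400\right) + 29212 = 10400 + 29212 = 39612$)
$- R = \left(-1\right) 39612 = -39612$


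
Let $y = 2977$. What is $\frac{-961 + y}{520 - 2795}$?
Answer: $- \frac{288}{325} \approx -0.88615$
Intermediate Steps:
$\frac{-961 + y}{520 - 2795} = \frac{-961 + 2977}{520 - 2795} = \frac{2016}{-2275} = 2016 \left(- \frac{1}{2275}\right) = - \frac{288}{325}$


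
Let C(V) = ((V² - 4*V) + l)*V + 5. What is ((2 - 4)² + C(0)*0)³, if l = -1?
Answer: 64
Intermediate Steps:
C(V) = 5 + V*(-1 + V² - 4*V) (C(V) = ((V² - 4*V) - 1)*V + 5 = (-1 + V² - 4*V)*V + 5 = V*(-1 + V² - 4*V) + 5 = 5 + V*(-1 + V² - 4*V))
((2 - 4)² + C(0)*0)³ = ((2 - 4)² + (5 + 0³ - 1*0 - 4*0²)*0)³ = ((-2)² + (5 + 0 + 0 - 4*0)*0)³ = (4 + (5 + 0 + 0 + 0)*0)³ = (4 + 5*0)³ = (4 + 0)³ = 4³ = 64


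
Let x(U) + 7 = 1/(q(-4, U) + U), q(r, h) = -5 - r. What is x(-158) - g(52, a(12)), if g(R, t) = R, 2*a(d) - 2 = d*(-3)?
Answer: -9382/159 ≈ -59.006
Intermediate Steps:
a(d) = 1 - 3*d/2 (a(d) = 1 + (d*(-3))/2 = 1 + (-3*d)/2 = 1 - 3*d/2)
x(U) = -7 + 1/(-1 + U) (x(U) = -7 + 1/((-5 - 1*(-4)) + U) = -7 + 1/((-5 + 4) + U) = -7 + 1/(-1 + U))
x(-158) - g(52, a(12)) = (8 - 7*(-158))/(-1 - 158) - 1*52 = (8 + 1106)/(-159) - 52 = -1/159*1114 - 52 = -1114/159 - 52 = -9382/159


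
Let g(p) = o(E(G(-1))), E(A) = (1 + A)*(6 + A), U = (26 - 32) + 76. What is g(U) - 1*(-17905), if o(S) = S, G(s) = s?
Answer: 17905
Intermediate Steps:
U = 70 (U = -6 + 76 = 70)
g(p) = 0 (g(p) = 6 + (-1)² + 7*(-1) = 6 + 1 - 7 = 0)
g(U) - 1*(-17905) = 0 - 1*(-17905) = 0 + 17905 = 17905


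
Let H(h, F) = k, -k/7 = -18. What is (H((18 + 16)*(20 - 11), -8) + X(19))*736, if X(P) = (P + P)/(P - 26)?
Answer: 621184/7 ≈ 88741.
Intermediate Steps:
X(P) = 2*P/(-26 + P) (X(P) = (2*P)/(-26 + P) = 2*P/(-26 + P))
k = 126 (k = -7*(-18) = 126)
H(h, F) = 126
(H((18 + 16)*(20 - 11), -8) + X(19))*736 = (126 + 2*19/(-26 + 19))*736 = (126 + 2*19/(-7))*736 = (126 + 2*19*(-1/7))*736 = (126 - 38/7)*736 = (844/7)*736 = 621184/7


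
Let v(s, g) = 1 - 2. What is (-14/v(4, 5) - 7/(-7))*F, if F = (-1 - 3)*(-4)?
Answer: 240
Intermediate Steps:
v(s, g) = -1
F = 16 (F = -4*(-4) = 16)
(-14/v(4, 5) - 7/(-7))*F = (-14/(-1) - 7/(-7))*16 = (-14*(-1) - 7*(-1/7))*16 = (14 + 1)*16 = 15*16 = 240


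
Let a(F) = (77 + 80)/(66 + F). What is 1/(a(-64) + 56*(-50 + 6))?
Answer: -2/4771 ≈ -0.00041920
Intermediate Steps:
a(F) = 157/(66 + F)
1/(a(-64) + 56*(-50 + 6)) = 1/(157/(66 - 64) + 56*(-50 + 6)) = 1/(157/2 + 56*(-44)) = 1/(157*(1/2) - 2464) = 1/(157/2 - 2464) = 1/(-4771/2) = -2/4771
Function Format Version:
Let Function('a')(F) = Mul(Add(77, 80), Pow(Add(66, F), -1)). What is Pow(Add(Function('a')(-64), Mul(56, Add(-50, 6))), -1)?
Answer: Rational(-2, 4771) ≈ -0.00041920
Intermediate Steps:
Function('a')(F) = Mul(157, Pow(Add(66, F), -1))
Pow(Add(Function('a')(-64), Mul(56, Add(-50, 6))), -1) = Pow(Add(Mul(157, Pow(Add(66, -64), -1)), Mul(56, Add(-50, 6))), -1) = Pow(Add(Mul(157, Pow(2, -1)), Mul(56, -44)), -1) = Pow(Add(Mul(157, Rational(1, 2)), -2464), -1) = Pow(Add(Rational(157, 2), -2464), -1) = Pow(Rational(-4771, 2), -1) = Rational(-2, 4771)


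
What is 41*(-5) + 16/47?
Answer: -9619/47 ≈ -204.66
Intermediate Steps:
41*(-5) + 16/47 = -205 + 16*(1/47) = -205 + 16/47 = -9619/47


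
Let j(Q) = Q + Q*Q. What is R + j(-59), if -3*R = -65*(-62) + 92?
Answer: 2048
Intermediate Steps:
R = -1374 (R = -(-65*(-62) + 92)/3 = -(4030 + 92)/3 = -1/3*4122 = -1374)
j(Q) = Q + Q**2
R + j(-59) = -1374 - 59*(1 - 59) = -1374 - 59*(-58) = -1374 + 3422 = 2048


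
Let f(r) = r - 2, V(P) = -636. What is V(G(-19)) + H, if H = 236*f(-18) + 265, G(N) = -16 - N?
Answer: -5091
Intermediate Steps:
f(r) = -2 + r
H = -4455 (H = 236*(-2 - 18) + 265 = 236*(-20) + 265 = -4720 + 265 = -4455)
V(G(-19)) + H = -636 - 4455 = -5091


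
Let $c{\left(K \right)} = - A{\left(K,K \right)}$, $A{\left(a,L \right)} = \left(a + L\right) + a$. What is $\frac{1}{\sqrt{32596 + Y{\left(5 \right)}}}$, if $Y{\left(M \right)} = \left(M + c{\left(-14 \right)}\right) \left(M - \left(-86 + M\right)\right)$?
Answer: $\frac{\sqrt{36638}}{36638} \approx 0.0052244$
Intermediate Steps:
$A{\left(a,L \right)} = L + 2 a$ ($A{\left(a,L \right)} = \left(L + a\right) + a = L + 2 a$)
$c{\left(K \right)} = - 3 K$ ($c{\left(K \right)} = - (K + 2 K) = - 3 K$)
$Y{\left(M \right)} = 3612 + 86 M$ ($Y{\left(M \right)} = \left(M - -42\right) \left(M - \left(-86 + M\right)\right) = \left(M + 42\right) 86 = \left(42 + M\right) 86 = 3612 + 86 M$)
$\frac{1}{\sqrt{32596 + Y{\left(5 \right)}}} = \frac{1}{\sqrt{32596 + \left(3612 + 86 \cdot 5\right)}} = \frac{1}{\sqrt{32596 + \left(3612 + 430\right)}} = \frac{1}{\sqrt{32596 + 4042}} = \frac{1}{\sqrt{36638}} = \frac{\sqrt{36638}}{36638}$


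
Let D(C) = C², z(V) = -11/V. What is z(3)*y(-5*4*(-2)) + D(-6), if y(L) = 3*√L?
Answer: 36 - 22*√10 ≈ -33.570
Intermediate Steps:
z(3)*y(-5*4*(-2)) + D(-6) = (-11/3)*(3*√(-5*4*(-2))) + (-6)² = (-11*⅓)*(3*√(-20*(-2))) + 36 = -11*√40 + 36 = -11*2*√10 + 36 = -22*√10 + 36 = 36 - 22*√10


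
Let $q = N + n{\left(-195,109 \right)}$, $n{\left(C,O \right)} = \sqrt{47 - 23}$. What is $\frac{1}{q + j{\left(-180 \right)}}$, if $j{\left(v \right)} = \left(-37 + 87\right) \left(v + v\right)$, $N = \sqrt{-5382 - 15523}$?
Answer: $\frac{1}{-18000 + 2 \sqrt{6} + i \sqrt{20905}} \approx -5.5567 \cdot 10^{-5} - 4.465 \cdot 10^{-7} i$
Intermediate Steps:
$n{\left(C,O \right)} = 2 \sqrt{6}$ ($n{\left(C,O \right)} = \sqrt{24} = 2 \sqrt{6}$)
$N = i \sqrt{20905}$ ($N = \sqrt{-20905} = i \sqrt{20905} \approx 144.59 i$)
$j{\left(v \right)} = 100 v$ ($j{\left(v \right)} = 50 \cdot 2 v = 100 v$)
$q = 2 \sqrt{6} + i \sqrt{20905}$ ($q = i \sqrt{20905} + 2 \sqrt{6} = 2 \sqrt{6} + i \sqrt{20905} \approx 4.899 + 144.59 i$)
$\frac{1}{q + j{\left(-180 \right)}} = \frac{1}{\left(2 \sqrt{6} + i \sqrt{20905}\right) + 100 \left(-180\right)} = \frac{1}{\left(2 \sqrt{6} + i \sqrt{20905}\right) - 18000} = \frac{1}{-18000 + 2 \sqrt{6} + i \sqrt{20905}}$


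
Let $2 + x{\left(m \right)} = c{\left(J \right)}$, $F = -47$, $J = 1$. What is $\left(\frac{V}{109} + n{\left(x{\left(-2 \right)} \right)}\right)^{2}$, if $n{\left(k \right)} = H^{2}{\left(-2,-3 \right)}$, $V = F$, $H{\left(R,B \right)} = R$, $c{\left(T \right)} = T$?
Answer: $\frac{151321}{11881} \approx 12.736$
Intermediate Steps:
$V = -47$
$x{\left(m \right)} = -1$ ($x{\left(m \right)} = -2 + 1 = -1$)
$n{\left(k \right)} = 4$ ($n{\left(k \right)} = \left(-2\right)^{2} = 4$)
$\left(\frac{V}{109} + n{\left(x{\left(-2 \right)} \right)}\right)^{2} = \left(- \frac{47}{109} + 4\right)^{2} = \left(\frac{389}{109}\right)^{2} = \frac{151321}{11881}$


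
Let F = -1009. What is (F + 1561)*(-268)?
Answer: -147936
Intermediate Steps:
(F + 1561)*(-268) = (-1009 + 1561)*(-268) = 552*(-268) = -147936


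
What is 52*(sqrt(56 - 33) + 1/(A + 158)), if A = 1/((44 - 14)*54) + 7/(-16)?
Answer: 336960/1021009 + 52*sqrt(23) ≈ 249.71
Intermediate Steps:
A = -2831/6480 (A = (1/54)/30 + 7*(-1/16) = (1/30)*(1/54) - 7/16 = 1/1620 - 7/16 = -2831/6480 ≈ -0.43688)
52*(sqrt(56 - 33) + 1/(A + 158)) = 52*(sqrt(56 - 33) + 1/(-2831/6480 + 158)) = 52*(sqrt(23) + 1/(1021009/6480)) = 52*(sqrt(23) + 6480/1021009) = 52*(6480/1021009 + sqrt(23)) = 336960/1021009 + 52*sqrt(23)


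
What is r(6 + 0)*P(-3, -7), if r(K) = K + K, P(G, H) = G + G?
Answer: -72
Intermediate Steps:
P(G, H) = 2*G
r(K) = 2*K
r(6 + 0)*P(-3, -7) = (2*(6 + 0))*(2*(-3)) = (2*6)*(-6) = 12*(-6) = -72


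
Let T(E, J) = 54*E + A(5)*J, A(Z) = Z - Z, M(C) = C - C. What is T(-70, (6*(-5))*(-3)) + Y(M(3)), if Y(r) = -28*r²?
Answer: -3780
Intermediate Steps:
M(C) = 0
A(Z) = 0
T(E, J) = 54*E (T(E, J) = 54*E + 0*J = 54*E + 0 = 54*E)
T(-70, (6*(-5))*(-3)) + Y(M(3)) = 54*(-70) - 28*0² = -3780 - 28*0 = -3780 + 0 = -3780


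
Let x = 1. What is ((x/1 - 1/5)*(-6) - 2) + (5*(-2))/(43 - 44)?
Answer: 16/5 ≈ 3.2000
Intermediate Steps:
((x/1 - 1/5)*(-6) - 2) + (5*(-2))/(43 - 44) = ((1/1 - 1/5)*(-6) - 2) + (5*(-2))/(43 - 44) = ((1*1 - 1*⅕)*(-6) - 2) - 10/(-1) = ((1 - ⅕)*(-6) - 2) - 10*(-1) = ((⅘)*(-6) - 2) + 10 = (-24/5 - 2) + 10 = -34/5 + 10 = 16/5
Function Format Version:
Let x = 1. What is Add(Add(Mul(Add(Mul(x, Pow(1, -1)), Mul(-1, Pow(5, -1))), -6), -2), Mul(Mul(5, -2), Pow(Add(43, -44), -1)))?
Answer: Rational(16, 5) ≈ 3.2000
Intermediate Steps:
Add(Add(Mul(Add(Mul(x, Pow(1, -1)), Mul(-1, Pow(5, -1))), -6), -2), Mul(Mul(5, -2), Pow(Add(43, -44), -1))) = Add(Add(Mul(Add(Mul(1, Pow(1, -1)), Mul(-1, Pow(5, -1))), -6), -2), Mul(Mul(5, -2), Pow(Add(43, -44), -1))) = Add(Add(Mul(Add(Mul(1, 1), Mul(-1, Rational(1, 5))), -6), -2), Mul(-10, Pow(-1, -1))) = Add(Add(Mul(Add(1, Rational(-1, 5)), -6), -2), Mul(-10, -1)) = Add(Add(Mul(Rational(4, 5), -6), -2), 10) = Add(Add(Rational(-24, 5), -2), 10) = Add(Rational(-34, 5), 10) = Rational(16, 5)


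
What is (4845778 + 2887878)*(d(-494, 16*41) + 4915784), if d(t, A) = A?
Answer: 38022055704640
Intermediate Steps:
(4845778 + 2887878)*(d(-494, 16*41) + 4915784) = (4845778 + 2887878)*(16*41 + 4915784) = 7733656*(656 + 4915784) = 7733656*4916440 = 38022055704640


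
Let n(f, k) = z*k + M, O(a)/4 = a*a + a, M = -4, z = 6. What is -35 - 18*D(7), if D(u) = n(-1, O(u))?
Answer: -24155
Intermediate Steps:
O(a) = 4*a + 4*a² (O(a) = 4*(a*a + a) = 4*(a² + a) = 4*(a + a²) = 4*a + 4*a²)
n(f, k) = -4 + 6*k (n(f, k) = 6*k - 4 = -4 + 6*k)
D(u) = -4 + 24*u*(1 + u) (D(u) = -4 + 6*(4*u*(1 + u)) = -4 + 24*u*(1 + u))
-35 - 18*D(7) = -35 - 18*(-4 + 24*7*(1 + 7)) = -35 - 18*(-4 + 24*7*8) = -35 - 18*(-4 + 1344) = -35 - 18*1340 = -35 - 24120 = -24155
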